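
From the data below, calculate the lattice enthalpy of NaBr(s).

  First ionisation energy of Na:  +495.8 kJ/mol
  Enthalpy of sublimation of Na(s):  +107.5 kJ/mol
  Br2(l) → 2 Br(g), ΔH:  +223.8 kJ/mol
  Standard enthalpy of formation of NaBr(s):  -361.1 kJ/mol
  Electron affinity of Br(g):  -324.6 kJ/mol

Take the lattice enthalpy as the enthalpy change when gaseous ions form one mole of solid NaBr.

ΔHf° = 1·ΔHsub + 1·(ΣIE) + 1/2·D(Br2) + 1·EA + U
-361.1 = 1·(+107.5) + 1·(+495.8) + 1/2·(+223.8) + 1·(-324.6) + U
U = -361.1 − (+390.6) = -751.7 kJ/mol

U = -751.7 kJ/mol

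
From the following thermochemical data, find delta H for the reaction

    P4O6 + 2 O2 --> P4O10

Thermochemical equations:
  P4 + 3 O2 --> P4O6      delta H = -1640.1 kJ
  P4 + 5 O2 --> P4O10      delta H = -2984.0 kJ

delta H = -1343.9 kJ

equation 1 reversed: +1640.1 kJ
equation 2 as written: -2984.0 kJ
Since enthalpy is a state function, delta H = (-1)·(-1640.1) + (1)·(-2984.0) = -1343.9 kJ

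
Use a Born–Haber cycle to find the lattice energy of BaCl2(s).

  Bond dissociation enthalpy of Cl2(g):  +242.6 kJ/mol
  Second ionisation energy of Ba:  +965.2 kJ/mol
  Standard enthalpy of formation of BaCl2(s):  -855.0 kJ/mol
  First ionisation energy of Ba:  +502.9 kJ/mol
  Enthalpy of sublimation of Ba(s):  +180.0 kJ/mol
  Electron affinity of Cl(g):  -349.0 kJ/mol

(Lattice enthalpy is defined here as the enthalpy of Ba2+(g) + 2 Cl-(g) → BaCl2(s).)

ΔHf° = 1·ΔHsub + 1·(ΣIE) + 1·D(Cl2) + 2·EA + U
-855.0 = 1·(+180.0) + 1·(+1468.1) + 1·(+242.6) + 2·(-349.0) + U
U = -855.0 − (+1192.7) = -2047.7 kJ/mol

U = -2047.7 kJ/mol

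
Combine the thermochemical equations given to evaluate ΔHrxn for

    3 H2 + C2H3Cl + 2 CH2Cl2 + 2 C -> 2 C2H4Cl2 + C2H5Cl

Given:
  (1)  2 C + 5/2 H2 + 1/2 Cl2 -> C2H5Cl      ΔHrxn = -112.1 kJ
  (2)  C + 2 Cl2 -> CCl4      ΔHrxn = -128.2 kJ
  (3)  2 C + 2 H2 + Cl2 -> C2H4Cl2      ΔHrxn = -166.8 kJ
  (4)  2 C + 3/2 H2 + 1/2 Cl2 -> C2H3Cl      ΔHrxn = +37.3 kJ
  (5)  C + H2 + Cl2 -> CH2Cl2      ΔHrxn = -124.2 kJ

ΔHrxn = -234.6 kJ

(1) as written: -112.1 kJ
(2): not needed.
(3) × 2: (2)·(-166.8) = -333.6 kJ
(4) reversed: -37.3 kJ
(5) reversed and × 2: (-2)·(-124.2) = +248.4 kJ
Since enthalpy is a state function, ΔHrxn = (-112.1) + (-333.6) + (-37.3) + (+248.4) = -234.6 kJ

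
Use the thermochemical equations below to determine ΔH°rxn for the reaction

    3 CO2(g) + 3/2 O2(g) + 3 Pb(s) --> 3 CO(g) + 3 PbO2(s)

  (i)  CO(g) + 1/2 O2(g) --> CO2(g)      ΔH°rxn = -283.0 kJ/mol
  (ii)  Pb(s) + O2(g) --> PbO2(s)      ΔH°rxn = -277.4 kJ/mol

ΔH°rxn = 16.8 kJ/mol

(i) reversed and × 3 (CO(g) must end up as a product; scale by 3 for the 3 CO(g)): (-3)·(-283.0) = +849.0 kJ/mol
(ii) × 3 (scale by 3 for the 3 PbO2(s)): (3)·(-277.4) = -832.2 kJ/mol
Summing the manipulated equations, ΔH°rxn = (-3)·(-283.0) + (3)·(-277.4) = 16.8 kJ/mol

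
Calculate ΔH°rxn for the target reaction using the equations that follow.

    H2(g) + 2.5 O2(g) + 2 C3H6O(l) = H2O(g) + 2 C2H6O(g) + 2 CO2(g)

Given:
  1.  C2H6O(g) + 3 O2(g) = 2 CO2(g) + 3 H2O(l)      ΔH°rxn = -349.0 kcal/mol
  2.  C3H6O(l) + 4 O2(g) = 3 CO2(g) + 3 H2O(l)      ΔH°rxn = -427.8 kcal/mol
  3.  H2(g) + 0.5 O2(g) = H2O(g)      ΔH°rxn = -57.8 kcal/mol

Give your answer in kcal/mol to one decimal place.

ΔH°rxn = -215.4 kcal/mol

eq. 1 reversed and × 2 (C2H6O(g) must end up as a product; ×2 to match 2 C2H6O(g) in the target): (-2)·(-349.0) = +698.0 kcal/mol
eq. 2 × 2 (×2 to match 2 C3H6O(l) in the target): (2)·(-427.8) = -855.6 kcal/mol
eq. 3 as written (H2O(g) already on the product side): -57.8 kcal/mol
Summing the manipulated equations, ΔH°rxn = (-2)·(-349.0) + (2)·(-427.8) + (1)·(-57.8) = -215.4 kcal/mol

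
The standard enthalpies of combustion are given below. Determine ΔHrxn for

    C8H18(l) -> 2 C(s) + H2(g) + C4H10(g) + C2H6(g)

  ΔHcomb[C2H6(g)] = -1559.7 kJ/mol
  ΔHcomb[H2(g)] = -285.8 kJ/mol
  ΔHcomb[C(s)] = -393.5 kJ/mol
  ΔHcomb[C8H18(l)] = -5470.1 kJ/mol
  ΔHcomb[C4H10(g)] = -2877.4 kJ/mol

ΔHrxn = 39.8 kJ/mol

With combustion enthalpies, reactants minus products:
= [1·(-5470.1)] − [2·(-393.5) + 1·(-285.8) + 1·(-2877.4) + 1·(-1559.7)]
= 39.8 kJ/mol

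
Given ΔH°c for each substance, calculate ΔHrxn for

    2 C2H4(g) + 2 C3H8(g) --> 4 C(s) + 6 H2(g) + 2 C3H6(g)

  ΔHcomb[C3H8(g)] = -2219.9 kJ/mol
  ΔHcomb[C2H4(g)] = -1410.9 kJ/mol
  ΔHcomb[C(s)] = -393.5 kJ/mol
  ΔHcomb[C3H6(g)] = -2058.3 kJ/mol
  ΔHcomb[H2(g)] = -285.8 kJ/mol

ΔHrxn = 143.8 kJ/mol

Using ΔH = Σ nΔHc°(reactants) − Σ nΔHc°(products):
= [2·(-1410.9) + 2·(-2219.9)] − [4·(-393.5) + 6·(-285.8) + 2·(-2058.3)]
= 143.8 kJ/mol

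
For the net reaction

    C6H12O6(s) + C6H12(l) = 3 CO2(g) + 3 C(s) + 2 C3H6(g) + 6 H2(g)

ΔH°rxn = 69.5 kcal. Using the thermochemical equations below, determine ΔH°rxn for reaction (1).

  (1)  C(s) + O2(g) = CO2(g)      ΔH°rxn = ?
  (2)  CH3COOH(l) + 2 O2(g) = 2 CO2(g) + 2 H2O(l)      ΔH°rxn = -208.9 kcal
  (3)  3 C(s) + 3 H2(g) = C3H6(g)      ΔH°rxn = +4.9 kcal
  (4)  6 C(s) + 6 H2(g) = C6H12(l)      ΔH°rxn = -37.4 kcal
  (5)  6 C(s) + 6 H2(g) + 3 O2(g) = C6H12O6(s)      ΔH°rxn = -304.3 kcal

ΔH°rxn = -94.0 kcal

(1) × 3: contributes 3·x
(2): not needed.
(3) × 2: (2)·(+4.9) = +9.8 kcal
(4) reversed: +37.4 kcal
(5) reversed: +304.3 kcal
+69.5 = (+9.8) + (+37.4) + (+304.3) + 3·x
x = (+69.5 − (+351.5)) / (3) = -94.0 kcal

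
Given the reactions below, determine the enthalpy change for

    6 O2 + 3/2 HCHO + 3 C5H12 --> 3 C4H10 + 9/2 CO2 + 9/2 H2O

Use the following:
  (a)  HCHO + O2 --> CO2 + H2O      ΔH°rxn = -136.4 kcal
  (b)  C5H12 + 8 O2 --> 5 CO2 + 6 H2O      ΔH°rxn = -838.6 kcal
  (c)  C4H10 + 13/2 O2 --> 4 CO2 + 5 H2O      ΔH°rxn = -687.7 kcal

ΔH°rxn = -657.3 kcal

(a) × 3/2 (scale by 3/2 for the 3/2 HCHO): (3/2)·(-136.4) = -204.6 kcal
(b) × 3 (scale by 3 for the 3 C5H12): (3)·(-838.6) = -2515.8 kcal
(c) reversed and × 3 (C4H10 must end up as a product; scale by 3 for the 3 C4H10): (-3)·(-687.7) = +2063.1 kcal
ΔH°rxn = (3/2)·(-136.4) + (3)·(-838.6) + (-3)·(-687.7) = -657.3 kcal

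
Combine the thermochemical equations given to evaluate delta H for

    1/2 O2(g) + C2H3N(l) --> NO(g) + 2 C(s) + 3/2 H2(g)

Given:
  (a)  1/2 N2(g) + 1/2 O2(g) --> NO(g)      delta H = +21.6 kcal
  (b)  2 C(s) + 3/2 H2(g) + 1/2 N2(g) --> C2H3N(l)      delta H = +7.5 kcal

delta H = 14.1 kcal

(a) as written: +21.6 kcal
(b) reversed: -7.5 kcal
delta H = (+21.6) + (-7.5) = 14.1 kcal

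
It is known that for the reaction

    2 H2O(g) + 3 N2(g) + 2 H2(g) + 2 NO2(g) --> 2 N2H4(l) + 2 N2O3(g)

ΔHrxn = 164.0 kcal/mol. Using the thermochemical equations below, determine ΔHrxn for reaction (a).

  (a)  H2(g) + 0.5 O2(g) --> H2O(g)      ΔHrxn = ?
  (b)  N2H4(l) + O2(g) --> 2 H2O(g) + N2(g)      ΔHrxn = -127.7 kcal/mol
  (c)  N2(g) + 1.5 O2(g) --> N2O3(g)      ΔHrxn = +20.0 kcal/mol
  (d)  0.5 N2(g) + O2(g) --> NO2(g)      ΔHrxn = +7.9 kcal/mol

ΔHrxn = -57.8 kcal/mol

(a) × 2: contributes 2·x
(b) reversed and × 2: (-2)·(-127.7) = +255.4 kcal/mol
(c) × 2: (2)·(+20.0) = +40.0 kcal/mol
(d) reversed and × 2: (-2)·(+7.9) = -15.8 kcal/mol
+164.0 = (+255.4) + (+40.0) + (-15.8) + 2·x
x = (+164.0 − (+279.6)) / (2) = -57.8 kcal/mol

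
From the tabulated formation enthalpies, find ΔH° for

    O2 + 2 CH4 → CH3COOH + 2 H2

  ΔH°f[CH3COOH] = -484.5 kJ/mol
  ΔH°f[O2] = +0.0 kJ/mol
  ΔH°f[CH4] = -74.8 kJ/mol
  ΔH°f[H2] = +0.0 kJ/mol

Products: 1·(-484.5) + 2·(+0.0) = -484.5
Reactants: 1·(+0.0) + 2·(-74.8) = -149.6
ΔH° = (-484.5) − (-149.6) = -334.9 kJ/mol

ΔH° = -334.9 kJ/mol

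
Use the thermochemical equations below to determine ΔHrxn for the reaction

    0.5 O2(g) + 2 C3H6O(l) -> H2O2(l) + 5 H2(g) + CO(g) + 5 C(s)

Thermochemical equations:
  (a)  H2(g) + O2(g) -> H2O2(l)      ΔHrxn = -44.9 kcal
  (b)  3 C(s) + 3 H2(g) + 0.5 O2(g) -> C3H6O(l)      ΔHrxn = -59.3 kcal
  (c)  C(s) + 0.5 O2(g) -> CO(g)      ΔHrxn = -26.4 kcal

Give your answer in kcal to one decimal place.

(a) as written (H2O2(l) already on the product side): -44.9 kcal
(b) reversed and × 2 (reverse to put C3H6O(l) on the reactant side; scale by 2 for the 2 C3H6O(l)): (-2)·(-59.3) = +118.6 kcal
(c) as written (CO(g) already on the product side): -26.4 kcal
ΔHrxn = (-44.9) + (+118.6) + (-26.4) = 47.3 kcal

ΔHrxn = 47.3 kcal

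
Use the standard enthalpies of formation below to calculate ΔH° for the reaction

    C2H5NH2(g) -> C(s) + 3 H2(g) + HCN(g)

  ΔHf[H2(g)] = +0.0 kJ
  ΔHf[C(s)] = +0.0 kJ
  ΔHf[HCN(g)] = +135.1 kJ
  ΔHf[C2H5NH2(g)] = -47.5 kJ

ΔH° = 182.6 kJ

Products: 1·(+0.0) + 3·(+0.0) + 1·(+135.1) = +135.1
Reactants: 1·(-47.5) = -47.5
ΔH° = (+135.1) − (-47.5) = 182.6 kJ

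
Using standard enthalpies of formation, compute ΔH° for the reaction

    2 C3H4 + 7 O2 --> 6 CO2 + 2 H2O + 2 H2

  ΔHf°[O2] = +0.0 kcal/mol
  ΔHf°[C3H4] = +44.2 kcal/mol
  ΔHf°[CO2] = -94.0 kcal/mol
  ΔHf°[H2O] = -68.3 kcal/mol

ΔH° = -789.0 kcal/mol

Products: 6·(-94.0) + 2·(-68.3) + 2·(+0.0) = -700.6
Reactants: 2·(+44.2) + 7·(+0.0) = +88.4
ΔH° = (-700.6) − (+88.4) = -789.0 kcal/mol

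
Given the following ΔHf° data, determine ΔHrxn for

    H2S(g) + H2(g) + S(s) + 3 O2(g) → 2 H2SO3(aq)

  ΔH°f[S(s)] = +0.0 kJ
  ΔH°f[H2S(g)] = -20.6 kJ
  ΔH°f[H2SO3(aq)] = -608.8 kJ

Products: 2·(-608.8) = -1217.6
Reactants: 1·(-20.6) + 1·(+0.0) + 1·(+0.0) + 3·(+0.0) = -20.6
ΔHrxn = (-1217.6) − (-20.6) = -1197.0 kJ

ΔHrxn = -1197.0 kJ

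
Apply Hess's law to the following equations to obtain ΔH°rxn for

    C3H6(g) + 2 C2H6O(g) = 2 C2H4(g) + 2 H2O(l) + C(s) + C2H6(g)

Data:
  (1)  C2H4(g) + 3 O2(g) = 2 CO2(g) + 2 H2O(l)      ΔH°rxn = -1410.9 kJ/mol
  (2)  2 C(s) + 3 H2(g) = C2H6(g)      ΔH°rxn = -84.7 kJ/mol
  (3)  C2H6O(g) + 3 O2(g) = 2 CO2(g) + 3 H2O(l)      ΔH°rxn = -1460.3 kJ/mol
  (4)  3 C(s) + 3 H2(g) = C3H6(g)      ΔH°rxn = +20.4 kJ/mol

ΔH°rxn = -203.9 kJ/mol

(1) reversed and × 2 (reverse to put C2H4(g) on the product side; scale by 2 for the 2 C2H4(g)): (-2)·(-1410.9) = +2821.8 kJ/mol
(2) as written (C2H6(g) already on the product side): -84.7 kJ/mol
(3) × 2 (×2 to match 2 C2H6O(g) in the target): (2)·(-1460.3) = -2920.6 kJ/mol
(4) reversed (reverse to put C3H6(g) on the reactant side): -20.4 kJ/mol
Since enthalpy is a state function, ΔH°rxn = (+2821.8) + (-84.7) + (-2920.6) + (-20.4) = -203.9 kJ/mol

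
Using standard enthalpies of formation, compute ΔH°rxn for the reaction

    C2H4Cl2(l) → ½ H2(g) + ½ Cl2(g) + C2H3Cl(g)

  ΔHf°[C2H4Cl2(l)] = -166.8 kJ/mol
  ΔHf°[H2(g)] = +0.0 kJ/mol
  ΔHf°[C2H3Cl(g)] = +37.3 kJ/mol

ΔH°rxn = 204.1 kJ/mol

Products: 1/2·(+0.0) + 1/2·(+0.0) + 1·(+37.3) = +37.3
Reactants: 1·(-166.8) = -166.8
ΔH°rxn = (+37.3) − (-166.8) = 204.1 kJ/mol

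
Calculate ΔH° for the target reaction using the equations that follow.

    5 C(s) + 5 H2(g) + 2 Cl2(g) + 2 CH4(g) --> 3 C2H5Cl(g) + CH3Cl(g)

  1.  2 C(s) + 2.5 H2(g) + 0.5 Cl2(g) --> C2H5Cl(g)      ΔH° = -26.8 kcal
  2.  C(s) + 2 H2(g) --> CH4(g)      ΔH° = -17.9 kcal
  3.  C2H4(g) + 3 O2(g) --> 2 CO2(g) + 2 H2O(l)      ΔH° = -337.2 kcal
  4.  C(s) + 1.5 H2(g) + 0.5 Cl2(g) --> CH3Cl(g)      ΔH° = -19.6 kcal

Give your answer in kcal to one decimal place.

eq. 1 × 3 (scale by 3 for the 3 C2H5Cl(g)): (3)·(-26.8) = -80.4 kcal
eq. 2 reversed and × 2 (reverse to put CH4(g) on the reactant side; ×2 to match 2 CH4(g) in the target): (-2)·(-17.9) = +35.8 kcal
eq. 3: not needed (H2O(l) appears nowhere else).
eq. 4 as written (CH3Cl(g) already on the product side): -19.6 kcal
ΔH° = (-80.4) + (+35.8) + (-19.6) = -64.2 kcal

ΔH° = -64.2 kcal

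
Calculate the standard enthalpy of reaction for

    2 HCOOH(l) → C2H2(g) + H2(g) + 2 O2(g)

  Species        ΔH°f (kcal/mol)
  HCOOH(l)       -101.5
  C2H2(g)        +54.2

Products: 1·(+54.2) + 1·(+0.0) + 2·(+0.0) = +54.2
Reactants: 2·(-101.5) = -203.0
ΔH°rxn = (+54.2) − (-203.0) = 257.2 kcal/mol

ΔH°rxn = 257.2 kcal/mol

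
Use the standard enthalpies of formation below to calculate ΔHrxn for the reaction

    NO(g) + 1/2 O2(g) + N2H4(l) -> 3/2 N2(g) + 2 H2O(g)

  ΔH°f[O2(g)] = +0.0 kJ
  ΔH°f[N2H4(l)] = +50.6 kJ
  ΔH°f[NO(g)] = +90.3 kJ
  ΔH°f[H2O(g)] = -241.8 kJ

ΔHrxn = -624.5 kJ

Products: 3/2·(+0.0) + 2·(-241.8) = -483.6
Reactants: 1·(+90.3) + 1/2·(+0.0) + 1·(+50.6) = +140.9
ΔHrxn = (-483.6) − (+140.9) = -624.5 kJ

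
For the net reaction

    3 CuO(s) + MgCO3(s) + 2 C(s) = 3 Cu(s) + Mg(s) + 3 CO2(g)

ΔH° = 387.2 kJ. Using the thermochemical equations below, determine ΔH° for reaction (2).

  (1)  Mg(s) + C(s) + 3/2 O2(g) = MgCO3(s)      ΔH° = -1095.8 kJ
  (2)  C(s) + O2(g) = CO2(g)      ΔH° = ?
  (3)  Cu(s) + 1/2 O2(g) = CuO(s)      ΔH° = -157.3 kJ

(1) reversed (MgCO3(s) must end up as a reactant): +1095.8 kJ
(2) × 3 (×3 to match 3 CO2(g) in the target): contributes 3·x
(3) reversed and × 3 (reverse to put CuO(s) on the reactant side; scale by 3 for the 3 CuO(s)): (-3)·(-157.3) = +471.9 kJ
+387.2 = (+1095.8) + (+471.9) + 3·x
x = (+387.2 − (+1567.7)) / (3) = -393.5 kJ

ΔH° = -393.5 kJ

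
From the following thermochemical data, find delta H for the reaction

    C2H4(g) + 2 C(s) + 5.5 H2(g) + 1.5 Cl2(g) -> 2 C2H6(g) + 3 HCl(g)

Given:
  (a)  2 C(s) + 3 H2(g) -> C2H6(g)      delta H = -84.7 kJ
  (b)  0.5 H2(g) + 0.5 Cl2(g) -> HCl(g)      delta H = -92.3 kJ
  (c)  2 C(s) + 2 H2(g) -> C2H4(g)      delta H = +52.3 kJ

delta H = -498.6 kJ

(a) × 2: (2)·(-84.7) = -169.4 kJ
(b) × 3: (3)·(-92.3) = -276.9 kJ
(c) reversed: -52.3 kJ
delta H = (-169.4) + (-276.9) + (-52.3) = -498.6 kJ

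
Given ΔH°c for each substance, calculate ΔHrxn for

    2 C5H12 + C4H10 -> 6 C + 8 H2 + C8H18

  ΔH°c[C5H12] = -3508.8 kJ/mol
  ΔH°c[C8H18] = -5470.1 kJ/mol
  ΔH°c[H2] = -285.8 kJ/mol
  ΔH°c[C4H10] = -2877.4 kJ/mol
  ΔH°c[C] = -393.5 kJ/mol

ΔHrxn = 222.5 kJ/mol

Using ΔH = Σ nΔHc°(reactants) − Σ nΔHc°(products):
= [2·(-3508.8) + 1·(-2877.4)] − [6·(-393.5) + 8·(-285.8) + 1·(-5470.1)]
= 222.5 kJ/mol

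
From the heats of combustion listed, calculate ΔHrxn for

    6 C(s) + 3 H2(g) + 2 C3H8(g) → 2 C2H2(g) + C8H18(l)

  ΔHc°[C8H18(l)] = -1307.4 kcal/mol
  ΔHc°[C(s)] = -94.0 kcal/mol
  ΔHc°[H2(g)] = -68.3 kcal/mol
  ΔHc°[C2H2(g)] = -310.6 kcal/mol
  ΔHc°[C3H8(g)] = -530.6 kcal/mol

Using ΔH = Σ nΔHc°(reactants) − Σ nΔHc°(products):
= [6·(-94.0) + 3·(-68.3) + 2·(-530.6)] − [2·(-310.6) + 1·(-1307.4)]
= 98.5 kcal/mol

ΔHrxn = 98.5 kcal/mol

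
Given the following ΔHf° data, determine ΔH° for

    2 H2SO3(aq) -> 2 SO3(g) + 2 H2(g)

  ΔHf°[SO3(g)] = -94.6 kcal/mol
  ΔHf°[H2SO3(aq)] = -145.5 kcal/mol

Products: 2·(-94.6) + 2·(+0.0) = -189.2
Reactants: 2·(-145.5) = -291.0
ΔH° = (-189.2) − (-291.0) = 101.8 kcal/mol

ΔH° = 101.8 kcal/mol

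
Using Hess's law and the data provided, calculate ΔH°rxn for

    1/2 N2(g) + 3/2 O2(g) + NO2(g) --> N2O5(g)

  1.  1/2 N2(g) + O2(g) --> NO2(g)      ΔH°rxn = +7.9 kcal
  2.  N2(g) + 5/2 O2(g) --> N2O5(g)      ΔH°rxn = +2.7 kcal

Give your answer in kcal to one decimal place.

ΔH°rxn = -5.2 kcal

eq. 1 reversed (NO2(g) must end up as a reactant): -7.9 kcal
eq. 2 as written (N2O5(g) already on the product side): +2.7 kcal
Combining the equations, ΔH°rxn = (-1)·(+7.9) + (1)·(+2.7) = -5.2 kcal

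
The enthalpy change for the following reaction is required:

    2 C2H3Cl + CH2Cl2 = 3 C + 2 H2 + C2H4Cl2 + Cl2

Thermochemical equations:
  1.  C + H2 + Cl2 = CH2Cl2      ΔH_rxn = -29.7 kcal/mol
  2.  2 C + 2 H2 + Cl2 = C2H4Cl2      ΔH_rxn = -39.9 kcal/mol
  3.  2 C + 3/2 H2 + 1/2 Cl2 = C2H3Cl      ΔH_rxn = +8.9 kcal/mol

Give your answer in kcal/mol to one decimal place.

ΔH_rxn = -28.0 kcal/mol

eq. 1 reversed: +29.7 kcal/mol
eq. 2 as written: -39.9 kcal/mol
eq. 3 reversed and × 2: (-2)·(+8.9) = -17.8 kcal/mol
Summing the manipulated equations, ΔH_rxn = (+29.7) + (-39.9) + (-17.8) = -28.0 kcal/mol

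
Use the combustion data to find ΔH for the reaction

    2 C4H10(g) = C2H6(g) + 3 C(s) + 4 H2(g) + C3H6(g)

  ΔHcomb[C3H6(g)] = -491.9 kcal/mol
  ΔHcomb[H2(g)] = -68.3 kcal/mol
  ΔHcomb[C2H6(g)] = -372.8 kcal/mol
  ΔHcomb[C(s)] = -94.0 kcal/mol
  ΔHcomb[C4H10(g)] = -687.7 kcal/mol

ΔH = 44.5 kcal/mol

Using ΔH = Σ nΔHc°(reactants) − Σ nΔHc°(products):
= [2·(-687.7)] − [1·(-372.8) + 3·(-94.0) + 4·(-68.3) + 1·(-491.9)]
= 44.5 kcal/mol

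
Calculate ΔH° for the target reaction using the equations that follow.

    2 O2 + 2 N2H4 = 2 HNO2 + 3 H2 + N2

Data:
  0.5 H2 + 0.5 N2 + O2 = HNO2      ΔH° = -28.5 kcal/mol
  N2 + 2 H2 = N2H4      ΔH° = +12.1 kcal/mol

ΔH° = -81.2 kcal/mol

equation 1 × 2 (scale by 2 for the 2 HNO2): (2)·(-28.5) = -57.0 kcal/mol
equation 2 reversed and × 2 (reverse to put N2H4 on the reactant side; scale by 2 for the 2 N2H4): (-2)·(+12.1) = -24.2 kcal/mol
Summing the manipulated equations, ΔH° = (-57.0) + (-24.2) = -81.2 kcal/mol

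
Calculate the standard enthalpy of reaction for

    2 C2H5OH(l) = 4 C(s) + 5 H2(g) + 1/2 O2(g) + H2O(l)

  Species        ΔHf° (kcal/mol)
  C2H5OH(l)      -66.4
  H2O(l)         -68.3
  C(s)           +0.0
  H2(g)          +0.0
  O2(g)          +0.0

ΔH° = 64.5 kcal/mol

Products: 4·(+0.0) + 5·(+0.0) + 1/2·(+0.0) + 1·(-68.3) = -68.3
Reactants: 2·(-66.4) = -132.8
ΔH° = (-68.3) − (-132.8) = 64.5 kcal/mol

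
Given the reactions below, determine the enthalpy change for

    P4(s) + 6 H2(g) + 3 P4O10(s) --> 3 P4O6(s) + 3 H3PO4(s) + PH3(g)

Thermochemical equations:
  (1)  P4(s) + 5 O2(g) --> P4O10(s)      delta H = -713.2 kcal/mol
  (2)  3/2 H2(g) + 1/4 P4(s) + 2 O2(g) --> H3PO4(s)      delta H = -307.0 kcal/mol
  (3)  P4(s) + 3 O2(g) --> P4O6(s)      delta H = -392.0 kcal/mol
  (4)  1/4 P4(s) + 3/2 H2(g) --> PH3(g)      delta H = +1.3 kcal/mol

(1) reversed and × 3: (-3)·(-713.2) = +2139.6 kcal/mol
(2) × 3: (3)·(-307.0) = -921.0 kcal/mol
(3) × 3: (3)·(-392.0) = -1176.0 kcal/mol
(4) as written: +1.3 kcal/mol
Since enthalpy is a state function, delta H = (+2139.6) + (-921.0) + (-1176.0) + (+1.3) = 43.9 kcal/mol

delta H = 43.9 kcal/mol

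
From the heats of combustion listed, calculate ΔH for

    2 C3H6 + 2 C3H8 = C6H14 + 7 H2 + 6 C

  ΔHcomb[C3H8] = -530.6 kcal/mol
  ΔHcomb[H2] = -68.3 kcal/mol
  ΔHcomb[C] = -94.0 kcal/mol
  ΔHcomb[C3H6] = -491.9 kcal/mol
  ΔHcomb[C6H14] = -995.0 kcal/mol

With combustion enthalpies, reactants minus products:
= [2·(-491.9) + 2·(-530.6)] − [1·(-995.0) + 7·(-68.3) + 6·(-94.0)]
= -7.9 kcal/mol

ΔH = -7.9 kcal/mol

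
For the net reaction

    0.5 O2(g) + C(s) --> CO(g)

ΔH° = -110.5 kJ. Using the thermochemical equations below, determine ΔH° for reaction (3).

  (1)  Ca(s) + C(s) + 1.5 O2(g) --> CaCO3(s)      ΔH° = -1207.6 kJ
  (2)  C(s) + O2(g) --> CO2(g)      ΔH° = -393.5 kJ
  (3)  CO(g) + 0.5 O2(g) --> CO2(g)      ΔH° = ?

ΔH° = -283.0 kJ

(1): not needed.
(2) as written: -393.5 kJ
(3) reversed: contributes −x
-110.5 = (-393.5) − x
x = (-110.5 − (-393.5)) / (-1) = -283.0 kJ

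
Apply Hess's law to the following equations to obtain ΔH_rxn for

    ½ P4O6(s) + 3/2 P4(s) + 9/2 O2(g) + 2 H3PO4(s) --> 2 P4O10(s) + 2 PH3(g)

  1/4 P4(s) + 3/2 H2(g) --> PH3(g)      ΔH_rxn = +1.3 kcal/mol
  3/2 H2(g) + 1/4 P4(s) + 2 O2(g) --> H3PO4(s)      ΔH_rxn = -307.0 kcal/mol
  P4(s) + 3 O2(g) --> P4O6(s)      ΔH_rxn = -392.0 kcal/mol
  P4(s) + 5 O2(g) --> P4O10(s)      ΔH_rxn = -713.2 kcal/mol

ΔH_rxn = -613.8 kcal/mol

equation 1 × 2 (scale by 2 for the 2 PH3(g)): (2)·(+1.3) = +2.6 kcal/mol
equation 2 reversed and × 2 (reverse to put H3PO4(s) on the reactant side; scale by 2 for the 2 H3PO4(s)): (-2)·(-307.0) = +614.0 kcal/mol
equation 3 reversed and × 1/2 (P4O6(s) must end up as a reactant; scale by 1/2 for the 1/2 P4O6(s)): (-1/2)·(-392.0) = +196.0 kcal/mol
equation 4 × 2 (×2 to match 2 P4O10(s) in the target): (2)·(-713.2) = -1426.4 kcal/mol
ΔH_rxn = (+2.6) + (+614.0) + (+196.0) + (-1426.4) = -613.8 kcal/mol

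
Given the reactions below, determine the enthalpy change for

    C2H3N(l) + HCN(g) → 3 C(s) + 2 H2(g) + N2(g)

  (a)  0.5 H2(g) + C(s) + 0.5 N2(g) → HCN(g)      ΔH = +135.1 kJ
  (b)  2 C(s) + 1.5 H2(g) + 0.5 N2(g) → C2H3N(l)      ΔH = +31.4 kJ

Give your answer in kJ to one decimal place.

ΔH = -166.5 kJ

(a) reversed (reverse to put HCN(g) on the reactant side): -135.1 kJ
(b) reversed (C2H3N(l) must end up as a reactant): -31.4 kJ
ΔH = (-1)·(+135.1) + (-1)·(+31.4) = -166.5 kJ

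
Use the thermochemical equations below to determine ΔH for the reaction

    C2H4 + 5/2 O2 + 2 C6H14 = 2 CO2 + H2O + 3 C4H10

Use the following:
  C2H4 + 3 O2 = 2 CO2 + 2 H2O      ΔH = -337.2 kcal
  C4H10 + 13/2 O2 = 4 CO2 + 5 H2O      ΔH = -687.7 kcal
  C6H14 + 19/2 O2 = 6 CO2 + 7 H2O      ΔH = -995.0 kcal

ΔH = -264.1 kcal

equation 1 as written: -337.2 kcal
equation 2 reversed and × 3: (-3)·(-687.7) = +2063.1 kcal
equation 3 × 2: (2)·(-995.0) = -1990.0 kcal
ΔH = (1)·(-337.2) + (-3)·(-687.7) + (2)·(-995.0) = -264.1 kcal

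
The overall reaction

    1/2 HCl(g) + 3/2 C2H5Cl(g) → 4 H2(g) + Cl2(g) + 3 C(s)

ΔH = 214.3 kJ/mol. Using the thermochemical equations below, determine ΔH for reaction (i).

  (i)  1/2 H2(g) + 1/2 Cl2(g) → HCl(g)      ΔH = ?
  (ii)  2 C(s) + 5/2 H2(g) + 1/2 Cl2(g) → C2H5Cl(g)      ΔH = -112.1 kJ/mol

(i) reversed and × 1/2: contributes −1/2·x
(ii) reversed and × 3/2: (-3/2)·(-112.1) = +168.15 kJ/mol
+214.3 = (+168.15) − 1/2·x
x = (+214.3 − (+168.15)) / (-1/2) = -92.3 kJ/mol

ΔH = -92.3 kJ/mol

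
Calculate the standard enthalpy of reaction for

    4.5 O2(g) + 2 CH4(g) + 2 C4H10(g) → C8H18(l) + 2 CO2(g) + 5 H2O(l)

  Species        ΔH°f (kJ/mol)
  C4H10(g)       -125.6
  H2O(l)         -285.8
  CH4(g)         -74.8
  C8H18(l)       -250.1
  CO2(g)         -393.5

ΔHrxn = -2065.3 kJ/mol

Products: 1·(-250.1) + 2·(-393.5) + 5·(-285.8) = -2466.1
Reactants: 9/2·(+0.0) + 2·(-74.8) + 2·(-125.6) = -400.8
ΔHrxn = (-2466.1) − (-400.8) = -2065.3 kJ/mol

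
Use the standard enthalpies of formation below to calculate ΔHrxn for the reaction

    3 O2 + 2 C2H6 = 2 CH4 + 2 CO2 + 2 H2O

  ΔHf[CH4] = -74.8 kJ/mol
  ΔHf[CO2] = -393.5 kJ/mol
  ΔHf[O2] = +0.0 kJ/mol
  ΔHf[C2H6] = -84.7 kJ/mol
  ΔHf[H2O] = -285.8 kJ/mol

Products: 2·(-74.8) + 2·(-393.5) + 2·(-285.8) = -1508.2
Reactants: 3·(+0.0) + 2·(-84.7) = -169.4
ΔHrxn = (-1508.2) − (-169.4) = -1338.8 kJ/mol

ΔHrxn = -1338.8 kJ/mol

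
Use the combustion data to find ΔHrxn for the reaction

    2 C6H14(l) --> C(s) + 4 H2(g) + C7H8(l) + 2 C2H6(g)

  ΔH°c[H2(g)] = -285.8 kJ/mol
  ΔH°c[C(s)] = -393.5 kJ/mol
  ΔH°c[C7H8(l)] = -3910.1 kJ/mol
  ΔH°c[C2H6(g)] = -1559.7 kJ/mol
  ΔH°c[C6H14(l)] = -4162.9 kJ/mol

ΔHrxn = 240.4 kJ/mol

With combustion enthalpies, reactants minus products:
= [2·(-4162.9)] − [1·(-393.5) + 4·(-285.8) + 1·(-3910.1) + 2·(-1559.7)]
= 240.4 kJ/mol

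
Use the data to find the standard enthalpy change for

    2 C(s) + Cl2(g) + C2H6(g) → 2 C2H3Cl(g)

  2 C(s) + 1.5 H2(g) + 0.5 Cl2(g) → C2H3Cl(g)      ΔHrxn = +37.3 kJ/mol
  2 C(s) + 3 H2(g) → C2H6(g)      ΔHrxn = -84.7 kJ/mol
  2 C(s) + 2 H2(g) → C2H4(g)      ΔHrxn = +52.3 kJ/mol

ΔHrxn = 159.3 kJ/mol

equation 1 × 2: (2)·(+37.3) = +74.6 kJ/mol
equation 2 reversed: +84.7 kJ/mol
equation 3: not needed.
Summing the manipulated equations, ΔHrxn = (+74.6) + (+84.7) = 159.3 kJ/mol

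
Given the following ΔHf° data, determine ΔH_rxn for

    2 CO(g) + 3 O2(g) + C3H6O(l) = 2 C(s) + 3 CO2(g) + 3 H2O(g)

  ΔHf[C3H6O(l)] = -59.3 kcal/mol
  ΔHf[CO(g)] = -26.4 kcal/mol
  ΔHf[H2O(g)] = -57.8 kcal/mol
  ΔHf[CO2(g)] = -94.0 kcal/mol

Products: 2·(+0.0) + 3·(-94.0) + 3·(-57.8) = -455.4
Reactants: 2·(-26.4) + 3·(+0.0) + 1·(-59.3) = -112.1
ΔH_rxn = (-455.4) − (-112.1) = -343.3 kcal/mol

ΔH_rxn = -343.3 kcal/mol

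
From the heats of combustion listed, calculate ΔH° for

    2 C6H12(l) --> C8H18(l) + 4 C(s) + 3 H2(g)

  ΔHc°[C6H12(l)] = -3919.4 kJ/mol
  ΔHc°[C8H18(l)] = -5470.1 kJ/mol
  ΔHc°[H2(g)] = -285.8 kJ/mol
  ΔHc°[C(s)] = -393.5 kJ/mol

With combustion enthalpies, reactants minus products:
= [2·(-3919.4)] − [1·(-5470.1) + 4·(-393.5) + 3·(-285.8)]
= 62.7 kJ/mol

ΔH° = 62.7 kJ/mol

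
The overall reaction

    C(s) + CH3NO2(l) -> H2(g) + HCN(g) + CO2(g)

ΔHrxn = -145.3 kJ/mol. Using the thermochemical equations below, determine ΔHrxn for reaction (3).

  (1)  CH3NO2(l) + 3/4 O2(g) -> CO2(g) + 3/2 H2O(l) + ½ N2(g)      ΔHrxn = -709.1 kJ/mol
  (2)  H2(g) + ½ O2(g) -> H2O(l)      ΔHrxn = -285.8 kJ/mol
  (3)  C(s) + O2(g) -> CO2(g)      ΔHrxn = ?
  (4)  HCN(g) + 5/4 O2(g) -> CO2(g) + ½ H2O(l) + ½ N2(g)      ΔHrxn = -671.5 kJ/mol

(1) as written: -709.1 kJ/mol
(2) reversed: +285.8 kJ/mol
(3) as written: contributes x
(4) reversed: +671.5 kJ/mol
-145.3 = (-709.1) + (+285.8) + (+671.5) + x
x = (-145.3 − (+248.2)) / (1) = -393.5 kJ/mol

ΔHrxn = -393.5 kJ/mol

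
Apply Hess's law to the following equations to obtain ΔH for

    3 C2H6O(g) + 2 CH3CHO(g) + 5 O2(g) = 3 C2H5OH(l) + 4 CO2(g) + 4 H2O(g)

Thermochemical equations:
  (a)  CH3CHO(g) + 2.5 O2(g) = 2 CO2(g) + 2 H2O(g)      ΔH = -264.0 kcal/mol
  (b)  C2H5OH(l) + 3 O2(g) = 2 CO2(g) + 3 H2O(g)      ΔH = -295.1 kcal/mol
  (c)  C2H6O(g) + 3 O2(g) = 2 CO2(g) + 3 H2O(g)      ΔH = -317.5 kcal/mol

ΔH = -595.2 kcal/mol

(a) × 2: (2)·(-264.0) = -528.0 kcal/mol
(b) reversed and × 3: (-3)·(-295.1) = +885.3 kcal/mol
(c) × 3: (3)·(-317.5) = -952.5 kcal/mol
By Hess's law, ΔH = (2)·(-264.0) + (-3)·(-295.1) + (3)·(-317.5) = -595.2 kcal/mol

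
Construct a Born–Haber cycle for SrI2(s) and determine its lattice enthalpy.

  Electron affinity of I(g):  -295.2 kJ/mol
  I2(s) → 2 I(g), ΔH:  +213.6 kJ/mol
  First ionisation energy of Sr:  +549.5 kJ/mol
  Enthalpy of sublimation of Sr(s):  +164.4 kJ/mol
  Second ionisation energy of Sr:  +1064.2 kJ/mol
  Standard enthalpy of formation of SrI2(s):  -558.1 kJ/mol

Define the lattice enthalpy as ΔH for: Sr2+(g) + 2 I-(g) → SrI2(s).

ΔHf° = 1·ΔHsub + 1·(ΣIE) + 1·D(I2) + 2·EA + U
-558.1 = 1·(+164.4) + 1·(+1613.7) + 1·(+213.6) + 2·(-295.2) + U
U = -558.1 − (+1401.3) = -1959.4 kJ/mol

U = -1959.4 kJ/mol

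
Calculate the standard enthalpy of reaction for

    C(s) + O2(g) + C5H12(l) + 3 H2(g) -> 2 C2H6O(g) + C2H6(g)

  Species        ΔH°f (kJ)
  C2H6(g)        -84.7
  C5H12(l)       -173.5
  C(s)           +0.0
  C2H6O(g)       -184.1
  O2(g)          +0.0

Products: 2·(-184.1) + 1·(-84.7) = -452.9
Reactants: 1·(+0.0) + 1·(+0.0) + 1·(-173.5) + 3·(+0.0) = -173.5
ΔH° = (-452.9) − (-173.5) = -279.4 kJ

ΔH° = -279.4 kJ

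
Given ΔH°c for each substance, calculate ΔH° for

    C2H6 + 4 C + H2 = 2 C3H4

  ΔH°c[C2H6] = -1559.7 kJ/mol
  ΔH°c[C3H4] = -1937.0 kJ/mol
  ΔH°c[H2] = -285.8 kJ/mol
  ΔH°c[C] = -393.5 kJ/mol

ΔH° = 454.5 kJ/mol

With combustion enthalpies, reactants minus products:
= [1·(-1559.7) + 4·(-393.5) + 1·(-285.8)] − [2·(-1937.0)]
= 454.5 kJ/mol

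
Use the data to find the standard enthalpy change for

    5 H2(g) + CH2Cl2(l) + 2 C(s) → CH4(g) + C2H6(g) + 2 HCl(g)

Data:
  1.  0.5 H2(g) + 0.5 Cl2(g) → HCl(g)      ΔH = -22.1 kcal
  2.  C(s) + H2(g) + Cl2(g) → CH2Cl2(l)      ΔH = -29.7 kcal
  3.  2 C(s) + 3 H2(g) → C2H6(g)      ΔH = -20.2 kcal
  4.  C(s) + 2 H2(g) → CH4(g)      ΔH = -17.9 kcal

eq. 1 × 2: (2)·(-22.1) = -44.2 kcal
eq. 2 reversed: +29.7 kcal
eq. 3 as written: -20.2 kcal
eq. 4 as written: -17.9 kcal
By Hess's law, ΔH = (-44.2) + (+29.7) + (-20.2) + (-17.9) = -52.6 kcal

ΔH = -52.6 kcal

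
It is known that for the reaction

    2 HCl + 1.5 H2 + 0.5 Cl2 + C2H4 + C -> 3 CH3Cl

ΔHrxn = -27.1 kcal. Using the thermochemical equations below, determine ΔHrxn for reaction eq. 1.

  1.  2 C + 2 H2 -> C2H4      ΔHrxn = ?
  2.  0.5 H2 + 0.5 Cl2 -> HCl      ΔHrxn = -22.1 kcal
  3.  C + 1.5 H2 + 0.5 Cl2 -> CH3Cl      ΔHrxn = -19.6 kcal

eq. 1 reversed (C2H4 must end up as a reactant): contributes −x
eq. 2 reversed and × 2 (reverse to put HCl on the reactant side; ×2 to match 2 HCl in the target): (-2)·(-22.1) = +44.2 kcal
eq. 3 × 3 (×3 to match 3 CH3Cl in the target): (3)·(-19.6) = -58.8 kcal
-27.1 = (+44.2) + (-58.8) − x
x = (-27.1 − (-14.6)) / (-1) = 12.5 kcal

ΔHrxn = 12.5 kcal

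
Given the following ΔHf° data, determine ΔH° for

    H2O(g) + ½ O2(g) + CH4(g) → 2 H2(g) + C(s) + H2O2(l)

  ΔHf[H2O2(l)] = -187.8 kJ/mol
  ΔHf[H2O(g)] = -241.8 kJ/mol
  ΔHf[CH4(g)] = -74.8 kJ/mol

ΔH°rxn = Σ nΔHf°(products) − Σ nΔHf°(reactants).
Products: 2·(+0.0) + 1·(+0.0) + 1·(-187.8) = -187.8
Reactants: 1·(-241.8) + 1/2·(+0.0) + 1·(-74.8) = -316.6
ΔH° = (-187.8) − (-316.6) = 128.8 kJ/mol

ΔH° = 128.8 kJ/mol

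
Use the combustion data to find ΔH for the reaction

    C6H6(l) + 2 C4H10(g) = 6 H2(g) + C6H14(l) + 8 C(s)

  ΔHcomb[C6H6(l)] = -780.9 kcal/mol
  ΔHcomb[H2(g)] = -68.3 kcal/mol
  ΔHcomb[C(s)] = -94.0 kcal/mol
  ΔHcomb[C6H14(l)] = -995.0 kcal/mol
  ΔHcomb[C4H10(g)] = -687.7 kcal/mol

With combustion enthalpies, reactants minus products:
= [1·(-780.9) + 2·(-687.7)] − [6·(-68.3) + 1·(-995.0) + 8·(-94.0)]
= 0.5 kcal/mol

ΔH = 0.5 kcal/mol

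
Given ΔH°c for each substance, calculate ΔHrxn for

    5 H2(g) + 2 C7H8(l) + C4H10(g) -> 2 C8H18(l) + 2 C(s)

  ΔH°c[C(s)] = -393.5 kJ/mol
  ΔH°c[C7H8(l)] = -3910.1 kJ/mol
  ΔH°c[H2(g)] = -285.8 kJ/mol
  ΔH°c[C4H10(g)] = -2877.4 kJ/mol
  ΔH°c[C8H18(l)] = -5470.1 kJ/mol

With combustion enthalpies, reactants minus products:
= [5·(-285.8) + 2·(-3910.1) + 1·(-2877.4)] − [2·(-5470.1) + 2·(-393.5)]
= -399.4 kJ/mol

ΔHrxn = -399.4 kJ/mol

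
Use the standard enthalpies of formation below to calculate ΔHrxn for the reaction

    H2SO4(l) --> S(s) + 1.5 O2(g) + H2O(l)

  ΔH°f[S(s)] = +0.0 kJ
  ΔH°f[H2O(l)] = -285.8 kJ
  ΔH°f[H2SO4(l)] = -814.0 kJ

ΔHrxn = 528.2 kJ

ΔH°rxn = Σ nΔHf°(products) − Σ nΔHf°(reactants).
Products: 1·(+0.0) + 3/2·(+0.0) + 1·(-285.8) = -285.8
Reactants: 1·(-814.0) = -814.0
ΔHrxn = (-285.8) − (-814.0) = 528.2 kJ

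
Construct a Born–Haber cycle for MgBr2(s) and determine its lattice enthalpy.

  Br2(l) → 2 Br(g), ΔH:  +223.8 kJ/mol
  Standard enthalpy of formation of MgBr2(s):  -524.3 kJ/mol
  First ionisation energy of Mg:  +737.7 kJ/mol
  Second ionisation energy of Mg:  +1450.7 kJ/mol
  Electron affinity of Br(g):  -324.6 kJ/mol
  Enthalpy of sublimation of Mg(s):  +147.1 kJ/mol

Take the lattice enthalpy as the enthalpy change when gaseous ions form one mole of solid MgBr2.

ΔHf° = 1·ΔHsub + 1·(ΣIE) + 1·D(Br2) + 2·EA + U
-524.3 = 1·(+147.1) + 1·(+2188.4) + 1·(+223.8) + 2·(-324.6) + U
U = -524.3 − (+1910.1) = -2434.4 kJ/mol

U = -2434.4 kJ/mol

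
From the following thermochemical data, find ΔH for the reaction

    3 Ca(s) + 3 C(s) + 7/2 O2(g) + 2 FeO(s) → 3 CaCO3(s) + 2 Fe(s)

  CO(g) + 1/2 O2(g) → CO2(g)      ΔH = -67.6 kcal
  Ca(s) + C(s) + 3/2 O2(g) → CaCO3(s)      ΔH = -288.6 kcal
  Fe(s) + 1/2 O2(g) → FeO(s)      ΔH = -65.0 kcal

ΔH = -735.8 kcal

equation 1: not needed (CO(g) appears nowhere else).
equation 2 × 3 (scale by 3 for the 3 CaCO3(s)): (3)·(-288.6) = -865.8 kcal
equation 3 reversed and × 2 (reverse to put FeO(s) on the reactant side; scale by 2 for the 2 FeO(s)): (-2)·(-65.0) = +130.0 kcal
ΔH = (3)·(-288.6) + (-2)·(-65.0) = -735.8 kcal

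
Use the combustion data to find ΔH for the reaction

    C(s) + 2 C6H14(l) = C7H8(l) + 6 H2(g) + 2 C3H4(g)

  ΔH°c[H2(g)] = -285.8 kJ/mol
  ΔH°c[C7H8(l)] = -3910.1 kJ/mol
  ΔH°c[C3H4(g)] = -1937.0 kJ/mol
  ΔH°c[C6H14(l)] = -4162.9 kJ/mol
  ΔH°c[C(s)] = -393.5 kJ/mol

ΔH = 779.6 kJ/mol

Using ΔH = Σ nΔHc°(reactants) − Σ nΔHc°(products):
= [1·(-393.5) + 2·(-4162.9)] − [1·(-3910.1) + 6·(-285.8) + 2·(-1937.0)]
= 779.6 kJ/mol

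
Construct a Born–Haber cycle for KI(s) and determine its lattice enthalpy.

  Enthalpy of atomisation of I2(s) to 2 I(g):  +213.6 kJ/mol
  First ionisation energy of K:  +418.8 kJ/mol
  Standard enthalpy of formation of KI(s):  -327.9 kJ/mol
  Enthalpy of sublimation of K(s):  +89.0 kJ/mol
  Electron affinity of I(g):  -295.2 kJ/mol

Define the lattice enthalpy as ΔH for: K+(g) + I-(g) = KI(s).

U = -647.3 kJ/mol

ΔHf° = 1·ΔHsub + 1·(ΣIE) + 1/2·D(I2) + 1·EA + U
-327.9 = 1·(+89.0) + 1·(+418.8) + 1/2·(+213.6) + 1·(-295.2) + U
U = -327.9 − (+319.4) = -647.3 kJ/mol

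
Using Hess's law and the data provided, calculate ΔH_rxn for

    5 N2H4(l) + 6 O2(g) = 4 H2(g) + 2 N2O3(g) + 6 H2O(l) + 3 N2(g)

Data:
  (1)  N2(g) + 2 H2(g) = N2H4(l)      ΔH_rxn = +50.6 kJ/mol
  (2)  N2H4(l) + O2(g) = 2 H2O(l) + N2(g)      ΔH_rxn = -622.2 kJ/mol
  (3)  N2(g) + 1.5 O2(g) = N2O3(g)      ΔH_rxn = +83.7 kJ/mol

ΔH_rxn = -1800.4 kJ/mol

(1) reversed and × 2 (H2(g) must end up as a product; ×2 to match 4 H2(g) in the target): (-2)·(+50.6) = -101.2 kJ/mol
(2) × 3 (scale by 3 for the 6 H2O(l)): (3)·(-622.2) = -1866.6 kJ/mol
(3) × 2 (scale by 2 for the 2 N2O3(g)): (2)·(+83.7) = +167.4 kJ/mol
ΔH_rxn = (-101.2) + (-1866.6) + (+167.4) = -1800.4 kJ/mol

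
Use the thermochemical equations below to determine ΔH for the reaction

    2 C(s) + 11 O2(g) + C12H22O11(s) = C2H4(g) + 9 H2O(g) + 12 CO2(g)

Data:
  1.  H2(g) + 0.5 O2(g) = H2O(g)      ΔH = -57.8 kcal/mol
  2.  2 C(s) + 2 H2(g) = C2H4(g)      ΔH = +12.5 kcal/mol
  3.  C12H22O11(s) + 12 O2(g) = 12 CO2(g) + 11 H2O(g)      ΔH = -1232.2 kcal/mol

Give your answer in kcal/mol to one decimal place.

ΔH = -1104.1 kcal/mol

eq. 1 reversed and × 2: (-2)·(-57.8) = +115.6 kcal/mol
eq. 2 as written (C2H4(g) already on the product side): +12.5 kcal/mol
eq. 3 as written (C12H22O11(s) already on the reactant side): -1232.2 kcal/mol
Since enthalpy is a state function, ΔH = (+115.6) + (+12.5) + (-1232.2) = -1104.1 kcal/mol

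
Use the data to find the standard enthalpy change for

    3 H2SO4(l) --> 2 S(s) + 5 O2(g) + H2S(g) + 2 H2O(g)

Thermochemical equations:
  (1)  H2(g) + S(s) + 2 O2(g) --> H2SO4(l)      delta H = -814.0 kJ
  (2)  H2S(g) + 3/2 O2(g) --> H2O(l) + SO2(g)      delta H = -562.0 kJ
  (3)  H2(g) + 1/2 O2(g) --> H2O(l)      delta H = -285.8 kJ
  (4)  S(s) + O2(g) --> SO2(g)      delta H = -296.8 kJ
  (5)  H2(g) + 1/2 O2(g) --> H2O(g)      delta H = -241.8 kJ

(1) reversed and × 3: (-3)·(-814.0) = +2442.0 kJ
(2) reversed: +562.0 kJ
(3) as written: -285.8 kJ
(4) as written: -296.8 kJ
(5) × 2: (2)·(-241.8) = -483.6 kJ
Since enthalpy is a state function, delta H = (+2442.0) + (+562.0) + (-285.8) + (-296.8) + (-483.6) = 1937.8 kJ

delta H = 1937.8 kJ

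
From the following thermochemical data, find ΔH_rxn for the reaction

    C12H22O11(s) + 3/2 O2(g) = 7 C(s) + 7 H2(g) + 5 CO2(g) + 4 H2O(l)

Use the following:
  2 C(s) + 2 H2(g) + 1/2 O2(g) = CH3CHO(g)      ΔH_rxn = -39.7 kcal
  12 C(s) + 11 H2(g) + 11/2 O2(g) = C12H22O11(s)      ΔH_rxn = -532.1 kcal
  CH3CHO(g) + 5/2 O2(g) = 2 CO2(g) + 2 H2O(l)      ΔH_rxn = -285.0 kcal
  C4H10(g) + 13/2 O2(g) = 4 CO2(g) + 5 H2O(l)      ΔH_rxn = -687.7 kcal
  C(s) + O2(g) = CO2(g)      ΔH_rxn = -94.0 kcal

equation 1 × 2: (2)·(-39.7) = -79.4 kcal
equation 2 reversed: +532.1 kcal
equation 3 × 2: (2)·(-285.0) = -570.0 kcal
equation 4: not needed.
equation 5 as written: -94.0 kcal
ΔH_rxn = (-79.4) + (+532.1) + (-570.0) + (-94.0) = -211.3 kcal

ΔH_rxn = -211.3 kcal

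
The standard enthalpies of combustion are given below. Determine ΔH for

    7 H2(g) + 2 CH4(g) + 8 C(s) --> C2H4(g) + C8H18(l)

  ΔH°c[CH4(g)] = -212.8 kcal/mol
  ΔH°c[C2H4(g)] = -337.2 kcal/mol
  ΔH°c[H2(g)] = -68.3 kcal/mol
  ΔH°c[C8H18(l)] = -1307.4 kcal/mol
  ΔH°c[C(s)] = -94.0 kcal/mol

With combustion enthalpies, reactants minus products:
= [7·(-68.3) + 2·(-212.8) + 8·(-94.0)] − [1·(-337.2) + 1·(-1307.4)]
= -11.1 kcal/mol

ΔH = -11.1 kcal/mol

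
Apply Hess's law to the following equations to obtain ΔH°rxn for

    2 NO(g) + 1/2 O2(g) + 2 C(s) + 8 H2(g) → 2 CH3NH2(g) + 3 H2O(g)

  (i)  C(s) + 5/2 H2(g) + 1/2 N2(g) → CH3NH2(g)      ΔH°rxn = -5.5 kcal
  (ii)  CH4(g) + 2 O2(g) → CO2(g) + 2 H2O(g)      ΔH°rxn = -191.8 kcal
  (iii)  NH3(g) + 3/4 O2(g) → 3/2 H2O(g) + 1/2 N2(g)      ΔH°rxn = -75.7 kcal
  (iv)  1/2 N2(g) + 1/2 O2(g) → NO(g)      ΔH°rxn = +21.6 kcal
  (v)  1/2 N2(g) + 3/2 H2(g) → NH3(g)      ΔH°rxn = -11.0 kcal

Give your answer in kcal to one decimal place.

ΔH°rxn = -227.6 kcal

(i) × 2: (2)·(-5.5) = -11.0 kcal
(ii): not needed.
(iii) × 2: (2)·(-75.7) = -151.4 kcal
(iv) reversed and × 2: (-2)·(+21.6) = -43.2 kcal
(v) × 2: (2)·(-11.0) = -22.0 kcal
ΔH°rxn = (-11.0) + (-151.4) + (-43.2) + (-22.0) = -227.6 kcal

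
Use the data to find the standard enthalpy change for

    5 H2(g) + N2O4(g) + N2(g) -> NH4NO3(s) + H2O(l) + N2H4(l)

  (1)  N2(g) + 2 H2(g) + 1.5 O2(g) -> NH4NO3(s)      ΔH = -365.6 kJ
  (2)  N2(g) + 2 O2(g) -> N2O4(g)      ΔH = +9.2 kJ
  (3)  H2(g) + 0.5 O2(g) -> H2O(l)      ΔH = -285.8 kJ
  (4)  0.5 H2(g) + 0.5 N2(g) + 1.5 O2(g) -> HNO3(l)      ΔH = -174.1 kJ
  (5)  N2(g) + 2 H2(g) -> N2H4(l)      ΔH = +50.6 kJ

ΔH = -610.0 kJ

(1) as written (NH4NO3(s) already on the product side): -365.6 kJ
(2) reversed (N2O4(g) must end up as a reactant): -9.2 kJ
(3) as written (H2O(l) already on the product side): -285.8 kJ
(4): not needed (HNO3(l) appears nowhere else).
(5) as written (N2H4(l) already on the product side): +50.6 kJ
Summing the manipulated equations, ΔH = (1)·(-365.6) + (-1)·(+9.2) + (1)·(-285.8) + (1)·(+50.6) = -610.0 kJ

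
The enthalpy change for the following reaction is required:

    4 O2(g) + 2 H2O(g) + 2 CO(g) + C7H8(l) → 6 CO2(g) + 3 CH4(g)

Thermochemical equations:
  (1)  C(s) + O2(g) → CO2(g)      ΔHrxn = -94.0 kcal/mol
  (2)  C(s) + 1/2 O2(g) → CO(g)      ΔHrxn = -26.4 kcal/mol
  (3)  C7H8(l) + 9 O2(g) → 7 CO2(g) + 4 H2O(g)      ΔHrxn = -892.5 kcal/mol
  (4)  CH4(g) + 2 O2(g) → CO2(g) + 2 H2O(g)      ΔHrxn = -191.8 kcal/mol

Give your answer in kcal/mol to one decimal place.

ΔHrxn = -452.3 kcal/mol

(1) × 2: (2)·(-94.0) = -188.0 kcal/mol
(2) reversed and × 2: (-2)·(-26.4) = +52.8 kcal/mol
(3) as written: -892.5 kcal/mol
(4) reversed and × 3: (-3)·(-191.8) = +575.4 kcal/mol
By Hess's law, ΔHrxn = (-188.0) + (+52.8) + (-892.5) + (+575.4) = -452.3 kcal/mol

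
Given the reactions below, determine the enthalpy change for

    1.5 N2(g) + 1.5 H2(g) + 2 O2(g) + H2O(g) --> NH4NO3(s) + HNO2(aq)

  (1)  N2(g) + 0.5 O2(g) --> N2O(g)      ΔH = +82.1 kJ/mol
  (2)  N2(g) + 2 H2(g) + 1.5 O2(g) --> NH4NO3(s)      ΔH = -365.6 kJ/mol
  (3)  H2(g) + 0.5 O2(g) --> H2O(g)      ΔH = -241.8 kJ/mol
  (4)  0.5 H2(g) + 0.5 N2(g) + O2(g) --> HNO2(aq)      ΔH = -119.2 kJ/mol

ΔH = -243.0 kJ/mol

(1): not needed.
(2) as written: -365.6 kJ/mol
(3) reversed: +241.8 kJ/mol
(4) as written: -119.2 kJ/mol
Summing the manipulated equations, ΔH = (-365.6) + (+241.8) + (-119.2) = -243.0 kJ/mol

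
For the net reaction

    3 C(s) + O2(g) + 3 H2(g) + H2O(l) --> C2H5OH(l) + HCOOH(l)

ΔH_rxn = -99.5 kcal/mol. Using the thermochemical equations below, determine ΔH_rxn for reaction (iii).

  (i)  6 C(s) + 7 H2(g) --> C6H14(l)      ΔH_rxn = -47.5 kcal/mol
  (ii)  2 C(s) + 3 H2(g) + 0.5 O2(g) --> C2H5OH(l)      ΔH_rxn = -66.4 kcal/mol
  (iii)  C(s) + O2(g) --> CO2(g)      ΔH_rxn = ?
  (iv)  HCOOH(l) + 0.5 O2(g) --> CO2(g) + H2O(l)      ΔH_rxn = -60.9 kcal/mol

ΔH_rxn = -94.0 kcal/mol

(i): not needed (C6H14(l) appears nowhere else).
(ii) as written (C2H5OH(l) already on the product side): -66.4 kcal/mol
(iii) as written: contributes x
(iv) reversed (reverse to put HCOOH(l) on the product side): +60.9 kcal/mol
-99.5 = (-66.4) + (+60.9) + x
x = (-99.5 − (-5.5)) / (1) = -94.0 kcal/mol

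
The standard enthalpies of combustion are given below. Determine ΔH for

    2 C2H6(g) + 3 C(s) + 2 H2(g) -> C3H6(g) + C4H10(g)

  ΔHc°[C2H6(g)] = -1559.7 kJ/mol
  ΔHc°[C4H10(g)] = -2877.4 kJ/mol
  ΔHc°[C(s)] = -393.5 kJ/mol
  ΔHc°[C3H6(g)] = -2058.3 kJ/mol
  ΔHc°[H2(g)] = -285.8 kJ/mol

ΔH = 64.2 kJ/mol

With combustion enthalpies, reactants minus products:
= [2·(-1559.7) + 3·(-393.5) + 2·(-285.8)] − [1·(-2058.3) + 1·(-2877.4)]
= 64.2 kJ/mol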